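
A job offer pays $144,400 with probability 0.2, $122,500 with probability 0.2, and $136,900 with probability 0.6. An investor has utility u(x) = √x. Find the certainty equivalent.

$135,424

E[u] = 0.2·√144400 + 0.2·√122500 + 0.6·√136900 = 0.2·380 + 0.2·350 + 0.6·370 = 368
CE = (368)² = 135424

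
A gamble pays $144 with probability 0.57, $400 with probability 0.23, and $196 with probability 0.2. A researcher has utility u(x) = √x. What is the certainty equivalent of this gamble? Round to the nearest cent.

$202.78

E[u] = 0.57·√144 + 0.23·√400 + 0.2·√196 = 0.57·12 + 0.23·20 + 0.2·14 = 14.24
CE = (14.24)² = 202.7776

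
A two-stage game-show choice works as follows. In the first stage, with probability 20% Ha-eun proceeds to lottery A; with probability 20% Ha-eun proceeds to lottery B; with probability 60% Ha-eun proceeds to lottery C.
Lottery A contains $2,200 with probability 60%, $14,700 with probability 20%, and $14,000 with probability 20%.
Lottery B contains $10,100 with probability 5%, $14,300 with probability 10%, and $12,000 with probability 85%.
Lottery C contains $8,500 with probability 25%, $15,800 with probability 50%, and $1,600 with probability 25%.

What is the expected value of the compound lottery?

EV(A) = 0.6 × 2200 + 0.2 × 14700 + 0.2 × 14000 = 1320 + 2940 + 2800 = 7060
EV(B) = 0.05 × 10100 + 0.1 × 14300 + 0.85 × 12000 = 505 + 1430 + 10200 = 12135
EV(C) = 0.25 × 8500 + 0.5 × 15800 + 0.25 × 1600 = 2125 + 7900 + 400 = 10425
Overall = 0.2 × 7060 + 0.2 × 12135 + 0.6 × 10425 = 1412 + 2427 + 6255 = 10094

$10,094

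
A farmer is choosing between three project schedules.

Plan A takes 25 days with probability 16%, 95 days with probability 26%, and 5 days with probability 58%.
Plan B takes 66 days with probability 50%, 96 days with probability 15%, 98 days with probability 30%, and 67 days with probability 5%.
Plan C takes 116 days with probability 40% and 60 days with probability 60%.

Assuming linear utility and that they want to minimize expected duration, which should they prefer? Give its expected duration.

Plan A (31.6 days)

Plan A = 0.16 × 25 + 0.26 × 95 + 0.58 × 5 = 4 + 24.7 + 2.9 = 31.6
Plan B = 0.5 × 66 + 0.15 × 96 + 0.3 × 98 + 0.05 × 67 = 33 + 14.4 + 29.4 + 3.35 = 80.15
Plan C = 0.4 × 116 + 0.6 × 60 = 46.4 + 36 = 82.4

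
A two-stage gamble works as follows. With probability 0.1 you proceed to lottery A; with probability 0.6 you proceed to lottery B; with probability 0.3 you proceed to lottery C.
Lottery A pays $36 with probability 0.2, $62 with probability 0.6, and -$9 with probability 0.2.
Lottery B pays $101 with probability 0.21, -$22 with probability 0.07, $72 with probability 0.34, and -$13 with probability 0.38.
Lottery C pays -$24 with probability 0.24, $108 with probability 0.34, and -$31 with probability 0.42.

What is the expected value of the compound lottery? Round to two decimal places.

EV(A) = 0.2 × 36 + 0.6 × 62 + 0.2 × (-9) = 7.2 + 37.2 − 1.8 = 42.6
EV(B) = 0.21 × 101 + 0.07 × (-22) + 0.34 × 72 + 0.38 × (-13) = 21.21 − 1.54 + 24.48 − 4.94 = 39.21
EV(C) = 0.24 × (-24) + 0.34 × 108 + 0.42 × (-31) = -5.76 + 36.72 − 13.02 = 17.94
Overall = 0.1 × 42.6 + 0.6 × 39.21 + 0.3 × 17.94 = 4.26 + 23.526 + 5.382 = 33.168

$33.17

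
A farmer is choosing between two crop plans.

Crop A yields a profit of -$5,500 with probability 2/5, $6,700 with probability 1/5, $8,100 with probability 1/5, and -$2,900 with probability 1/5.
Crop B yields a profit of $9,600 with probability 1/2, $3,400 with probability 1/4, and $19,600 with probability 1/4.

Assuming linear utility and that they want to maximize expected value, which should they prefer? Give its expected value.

Crop B ($10,550)

Crop A = 2/5 × (-5500) + 1/5 × 6700 + 1/5 × 8100 + 1/5 × (-2900) = -2200 + 1340 + 1620 − 580 = 180
Crop B = 1/2 × 9600 + 1/4 × 3400 + 1/4 × 19600 = 4800 + 850 + 4900 = 10550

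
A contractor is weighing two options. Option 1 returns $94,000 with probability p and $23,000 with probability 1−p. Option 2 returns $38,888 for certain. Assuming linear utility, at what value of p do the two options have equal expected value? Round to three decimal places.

p = 0.224

p·94000 + (1−p)·23000 = 38888
71000p + 23000 = 38888
p = (38888 − 23000) / 71000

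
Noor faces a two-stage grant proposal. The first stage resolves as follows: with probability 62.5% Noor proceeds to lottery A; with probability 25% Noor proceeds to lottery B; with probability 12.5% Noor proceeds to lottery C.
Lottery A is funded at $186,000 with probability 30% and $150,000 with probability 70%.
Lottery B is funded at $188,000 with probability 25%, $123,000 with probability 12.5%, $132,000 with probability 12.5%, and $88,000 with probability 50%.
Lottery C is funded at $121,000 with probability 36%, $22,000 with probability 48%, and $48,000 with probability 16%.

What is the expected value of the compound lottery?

EV(A) = 0.3 × 186000 + 0.7 × 150000 = 55800 + 105000 = 160800
EV(B) = 0.25 × 188000 + 0.125 × 123000 + 0.125 × 132000 + 0.5 × 88000 = 47000 + 15375 + 16500 + 44000 = 122875
EV(C) = 0.36 × 121000 + 0.48 × 22000 + 0.16 × 48000 = 43560 + 10560 + 7680 = 61800
Overall = 0.625 × 160800 + 0.25 × 122875 + 0.125 × 61800 = 100500 + 30718.75 + 7725 = 138943.75

$138,943.75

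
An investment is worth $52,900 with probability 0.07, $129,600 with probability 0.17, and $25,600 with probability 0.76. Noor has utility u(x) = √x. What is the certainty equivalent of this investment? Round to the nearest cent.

E[u] = 0.07·√52900 + 0.17·√129600 + 0.76·√25600 = 0.07·230 + 0.17·360 + 0.76·160 = 198.9
CE = (198.9)² = 39561.21

$39,561.21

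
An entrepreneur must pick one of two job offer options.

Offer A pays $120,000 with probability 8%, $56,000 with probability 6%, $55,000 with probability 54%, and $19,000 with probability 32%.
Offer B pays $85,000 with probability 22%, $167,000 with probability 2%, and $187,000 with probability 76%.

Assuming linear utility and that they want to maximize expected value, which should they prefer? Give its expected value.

Offer A = 0.08 × 120000 + 0.06 × 56000 + 0.54 × 55000 + 0.32 × 19000 = 9600 + 3360 + 29700 + 6080 = 48740
Offer B = 0.22 × 85000 + 0.02 × 167000 + 0.76 × 187000 = 18700 + 3340 + 142120 = 164160

Offer B ($164,160)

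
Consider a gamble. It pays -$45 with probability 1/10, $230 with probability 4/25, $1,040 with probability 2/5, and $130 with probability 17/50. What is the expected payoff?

EV = 1/10 × (-45) + 4/25 × 230 + 2/5 × 1040 + 17/50 × 130 = -4.5 + 36.8 + 416 + 44.2 = 492.5

$492.50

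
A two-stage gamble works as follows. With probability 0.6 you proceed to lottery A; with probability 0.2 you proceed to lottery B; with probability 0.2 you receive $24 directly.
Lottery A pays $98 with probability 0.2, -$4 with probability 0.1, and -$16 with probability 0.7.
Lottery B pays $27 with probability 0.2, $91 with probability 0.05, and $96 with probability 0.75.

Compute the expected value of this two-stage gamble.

$25.99

EV(A) = 0.2 × 98 + 0.1 × (-4) + 0.7 × (-16) = 19.6 − 0.4 − 11.2 = 8
EV(B) = 0.2 × 27 + 0.05 × 91 + 0.75 × 96 = 5.4 + 4.55 + 72 = 81.95
Branch C: 24 (certain)
Overall = 0.6 × 8 + 0.2 × 81.95 + 0.2 × 24 = 4.8 + 16.39 + 4.8 = 25.99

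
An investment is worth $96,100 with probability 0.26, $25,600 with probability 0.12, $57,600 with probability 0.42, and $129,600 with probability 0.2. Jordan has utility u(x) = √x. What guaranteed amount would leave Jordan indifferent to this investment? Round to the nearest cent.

$74,310.76

E[u] = 0.26·√96100 + 0.12·√25600 + 0.42·√57600 + 0.2·√129600 = 0.26·310 + 0.12·160 + 0.42·240 + 0.2·360 = 272.6
CE = (272.6)² = 74310.76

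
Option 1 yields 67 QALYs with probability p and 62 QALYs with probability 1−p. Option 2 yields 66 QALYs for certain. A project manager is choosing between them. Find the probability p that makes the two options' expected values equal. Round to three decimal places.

p = 0.800

p·67 + (1−p)·62 = 66
5p + 62 = 66
p = (66 − 62) / 5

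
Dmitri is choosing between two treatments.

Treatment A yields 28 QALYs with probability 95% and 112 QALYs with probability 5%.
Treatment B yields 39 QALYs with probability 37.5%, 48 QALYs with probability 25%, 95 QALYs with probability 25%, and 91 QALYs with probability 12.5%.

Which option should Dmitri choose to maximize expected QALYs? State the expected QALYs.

Treatment B (61.75 QALYs)

Treatment A = 0.95 × 28 + 0.05 × 112 = 26.6 + 5.6 = 32.2
Treatment B = 0.375 × 39 + 0.25 × 48 + 0.25 × 95 + 0.125 × 91 = 14.625 + 12 + 23.75 + 11.375 = 61.75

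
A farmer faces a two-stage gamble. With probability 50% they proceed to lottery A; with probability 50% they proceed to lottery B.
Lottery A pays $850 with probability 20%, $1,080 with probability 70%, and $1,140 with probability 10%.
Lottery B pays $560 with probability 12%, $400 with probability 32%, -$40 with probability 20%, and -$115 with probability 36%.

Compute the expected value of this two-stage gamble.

EV(A) = 0.2 × 850 + 0.7 × 1080 + 0.1 × 1140 = 170 + 756 + 114 = 1040
EV(B) = 0.12 × 560 + 0.32 × 400 + 0.2 × (-40) + 0.36 × (-115) = 67.2 + 128 − 8 − 41.4 = 145.8
Overall = 0.5 × 1040 + 0.5 × 145.8 = 520 + 72.9 = 592.9

$592.90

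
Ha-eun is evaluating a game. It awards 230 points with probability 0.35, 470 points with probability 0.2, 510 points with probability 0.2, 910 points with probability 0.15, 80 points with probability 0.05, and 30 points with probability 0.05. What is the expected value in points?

EV = 0.35 × 230 + 0.2 × 470 + 0.2 × 510 + 0.15 × 910 + 0.05 × 80 + 0.05 × 30 = 80.5 + 94 + 102 + 136.5 + 4 + 1.5 = 418.5

418.5 points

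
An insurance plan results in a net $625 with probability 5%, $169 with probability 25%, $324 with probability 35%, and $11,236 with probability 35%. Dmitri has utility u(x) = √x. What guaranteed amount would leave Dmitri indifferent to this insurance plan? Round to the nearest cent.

$2,294.41

E[u] = 0.05·√625 + 0.25·√169 + 0.35·√324 + 0.35·√11236 = 0.05·25 + 0.25·13 + 0.35·18 + 0.35·106 = 47.9
CE = (47.9)² = 2294.41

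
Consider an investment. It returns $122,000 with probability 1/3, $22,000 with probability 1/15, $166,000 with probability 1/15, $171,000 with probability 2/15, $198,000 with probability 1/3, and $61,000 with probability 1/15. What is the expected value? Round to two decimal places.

$146,066.67

EV = 1/3 × 122000 + 1/15 × 22000 + 1/15 × 166000 + 2/15 × 171000 + 1/3 × 198000 + 1/15 × 61000 = 40666.6667 + 1466.6667 + 11066.6667 + 22800 + 66000 + 4066.6667 = 146066.6667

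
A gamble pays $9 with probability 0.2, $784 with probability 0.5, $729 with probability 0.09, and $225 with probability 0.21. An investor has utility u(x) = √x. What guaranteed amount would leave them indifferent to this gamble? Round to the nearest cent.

$407.23

E[u] = 0.2·√9 + 0.5·√784 + 0.09·√729 + 0.21·√225 = 0.2·3 + 0.5·28 + 0.09·27 + 0.21·15 = 20.18
CE = (20.18)² = 407.2324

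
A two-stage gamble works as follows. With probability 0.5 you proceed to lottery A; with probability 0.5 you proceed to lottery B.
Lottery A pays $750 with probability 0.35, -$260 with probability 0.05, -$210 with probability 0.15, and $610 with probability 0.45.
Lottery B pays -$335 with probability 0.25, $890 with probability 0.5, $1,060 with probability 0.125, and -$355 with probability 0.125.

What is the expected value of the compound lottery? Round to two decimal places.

$470.94

EV(A) = 0.35 × 750 + 0.05 × (-260) + 0.15 × (-210) + 0.45 × 610 = 262.5 − 13 − 31.5 + 274.5 = 492.5
EV(B) = 0.25 × (-335) + 0.5 × 890 + 0.125 × 1060 + 0.125 × (-355) = -83.75 + 445 + 132.5 − 44.375 = 449.375
Overall = 0.5 × 492.5 + 0.5 × 449.375 = 246.25 + 224.6875 = 470.9375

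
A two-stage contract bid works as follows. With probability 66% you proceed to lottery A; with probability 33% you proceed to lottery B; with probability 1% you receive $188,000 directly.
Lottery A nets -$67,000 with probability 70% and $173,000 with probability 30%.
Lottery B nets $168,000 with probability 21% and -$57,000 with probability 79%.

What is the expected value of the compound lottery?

$1,962.50

EV(A) = 0.7 × (-67000) + 0.3 × 173000 = -46900 + 51900 = 5000
EV(B) = 0.21 × 168000 + 0.79 × (-57000) = 35280 − 45030 = -9750
Branch C: 188000 (certain)
Overall = 0.66 × 5000 + 0.33 × (-9750) + 0.01 × 188000 = 3300 − 3217.5 + 1880 = 1962.5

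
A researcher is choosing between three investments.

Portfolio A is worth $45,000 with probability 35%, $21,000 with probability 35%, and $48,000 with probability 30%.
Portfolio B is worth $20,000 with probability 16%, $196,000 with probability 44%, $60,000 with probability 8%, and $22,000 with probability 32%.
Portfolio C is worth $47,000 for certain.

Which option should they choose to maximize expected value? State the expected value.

Portfolio A = 0.35 × 45000 + 0.35 × 21000 + 0.3 × 48000 = 15750 + 7350 + 14400 = 37500
Portfolio B = 0.16 × 20000 + 0.44 × 196000 + 0.08 × 60000 + 0.32 × 22000 = 3200 + 86240 + 4800 + 7040 = 101280
Portfolio C: 47000 (certain)

Portfolio B ($101,280)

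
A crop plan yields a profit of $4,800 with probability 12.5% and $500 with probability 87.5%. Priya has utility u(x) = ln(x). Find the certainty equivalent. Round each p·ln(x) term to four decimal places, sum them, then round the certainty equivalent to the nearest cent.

E[u] = 0.125·ln(4800) + 0.875·ln(500) = 1.0595 + 5.4378 = 6.4973
CE = e^6.4973 ≈ 663.35

$663.35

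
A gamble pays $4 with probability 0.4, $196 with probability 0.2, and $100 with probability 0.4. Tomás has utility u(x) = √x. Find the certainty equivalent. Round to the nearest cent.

$57.76

E[u] = 0.4·√4 + 0.2·√196 + 0.4·√100 = 0.4·2 + 0.2·14 + 0.4·10 = 7.6
CE = (7.6)² = 57.76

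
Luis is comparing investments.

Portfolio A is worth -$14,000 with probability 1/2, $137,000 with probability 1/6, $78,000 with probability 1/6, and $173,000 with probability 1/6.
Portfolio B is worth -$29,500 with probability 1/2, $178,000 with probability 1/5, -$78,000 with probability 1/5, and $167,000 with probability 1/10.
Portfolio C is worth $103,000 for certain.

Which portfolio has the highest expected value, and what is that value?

Portfolio C ($103,000)

Portfolio A = 1/2 × (-14000) + 1/6 × 137000 + 1/6 × 78000 + 1/6 × 173000 = -7000 + 22833.3333 + 13000 + 28833.3333 = 57666.6667
Portfolio B = 1/2 × (-29500) + 1/5 × 178000 + 1/5 × (-78000) + 1/10 × 167000 = -14750 + 35600 − 15600 + 16700 = 21950
Portfolio C: 103000 (certain)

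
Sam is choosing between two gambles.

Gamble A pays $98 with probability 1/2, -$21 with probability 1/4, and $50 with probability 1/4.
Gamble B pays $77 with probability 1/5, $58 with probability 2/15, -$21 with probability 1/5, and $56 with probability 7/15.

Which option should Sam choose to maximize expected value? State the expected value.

Gamble A = 1/2 × 98 + 1/4 × (-21) + 1/4 × 50 = 49 − 5.25 + 12.5 = 56.25
Gamble B = 1/5 × 77 + 2/15 × 58 + 1/5 × (-21) + 7/15 × 56 = 15.4 + 7.7333 − 4.2 + 26.1333 = 45.0667

Gamble A ($56.25)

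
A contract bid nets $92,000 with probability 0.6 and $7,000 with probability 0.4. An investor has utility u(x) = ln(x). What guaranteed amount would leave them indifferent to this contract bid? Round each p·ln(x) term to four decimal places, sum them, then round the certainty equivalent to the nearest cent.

$32,833.35

E[u] = 0.6·ln(92000) + 0.4·ln(7000) = 6.8577 + 3.5415 = 10.3992
CE = e^10.3992 ≈ 32833.35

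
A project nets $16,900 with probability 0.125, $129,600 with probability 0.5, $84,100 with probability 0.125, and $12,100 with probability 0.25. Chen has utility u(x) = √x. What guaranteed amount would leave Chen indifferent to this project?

E[u] = 0.125·√16900 + 0.5·√129600 + 0.125·√84100 + 0.25·√12100 = 0.125·130 + 0.5·360 + 0.125·290 + 0.25·110 = 260
CE = (260)² = 67600

$67,600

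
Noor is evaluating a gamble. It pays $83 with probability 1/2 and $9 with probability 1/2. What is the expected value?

EV = 1/2 × 83 + 1/2 × 9 = 41.5 + 4.5 = 46

$46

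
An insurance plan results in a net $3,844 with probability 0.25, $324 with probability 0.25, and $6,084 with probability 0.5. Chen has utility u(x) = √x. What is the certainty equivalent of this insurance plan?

$3,481

E[u] = 0.25·√3844 + 0.25·√324 + 0.5·√6084 = 0.25·62 + 0.25·18 + 0.5·78 = 59
CE = (59)² = 3481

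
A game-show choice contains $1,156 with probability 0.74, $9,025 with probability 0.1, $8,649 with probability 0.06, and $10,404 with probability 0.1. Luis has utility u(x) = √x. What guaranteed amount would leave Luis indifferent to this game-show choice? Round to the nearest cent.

E[u] = 0.74·√1156 + 0.1·√9025 + 0.06·√8649 + 0.1·√10404 = 0.74·34 + 0.1·95 + 0.06·93 + 0.1·102 = 50.44
CE = (50.44)² = 2544.1936

$2,544.19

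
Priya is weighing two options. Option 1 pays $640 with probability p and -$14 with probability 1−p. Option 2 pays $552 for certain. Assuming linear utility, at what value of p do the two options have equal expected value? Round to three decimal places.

p·640 + (1−p)·(-14) = 552
654p − 14 = 552
p = (552 + 14) / 654

p = 0.865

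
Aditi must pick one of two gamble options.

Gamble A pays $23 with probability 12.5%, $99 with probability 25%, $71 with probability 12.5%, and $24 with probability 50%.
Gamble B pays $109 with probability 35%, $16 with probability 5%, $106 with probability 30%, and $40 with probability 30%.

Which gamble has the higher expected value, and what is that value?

Gamble A = 0.125 × 23 + 0.25 × 99 + 0.125 × 71 + 0.5 × 24 = 2.875 + 24.75 + 8.875 + 12 = 48.5
Gamble B = 0.35 × 109 + 0.05 × 16 + 0.3 × 106 + 0.3 × 40 = 38.15 + 0.8 + 31.8 + 12 = 82.75

Gamble B ($82.75)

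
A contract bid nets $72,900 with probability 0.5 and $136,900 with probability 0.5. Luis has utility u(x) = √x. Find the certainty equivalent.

$102,400

E[u] = 0.5·√72900 + 0.5·√136900 = 0.5·270 + 0.5·370 = 320
CE = (320)² = 102400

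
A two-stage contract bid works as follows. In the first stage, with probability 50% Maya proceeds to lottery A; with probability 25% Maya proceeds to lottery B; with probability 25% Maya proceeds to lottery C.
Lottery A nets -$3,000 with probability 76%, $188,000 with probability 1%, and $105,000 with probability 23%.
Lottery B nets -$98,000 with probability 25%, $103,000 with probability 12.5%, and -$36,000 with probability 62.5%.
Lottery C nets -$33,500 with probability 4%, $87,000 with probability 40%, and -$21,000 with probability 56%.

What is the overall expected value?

EV(A) = 0.76 × (-3000) + 0.01 × 188000 + 0.23 × 105000 = -2280 + 1880 + 24150 = 23750
EV(B) = 0.25 × (-98000) + 0.125 × 103000 + 0.625 × (-36000) = -24500 + 12875 − 22500 = -34125
EV(C) = 0.04 × (-33500) + 0.4 × 87000 + 0.56 × (-21000) = -1340 + 34800 − 11760 = 21700
Overall = 0.5 × 23750 + 0.25 × (-34125) + 0.25 × 21700 = 11875 − 8531.25 + 5425 = 8768.75

$8,768.75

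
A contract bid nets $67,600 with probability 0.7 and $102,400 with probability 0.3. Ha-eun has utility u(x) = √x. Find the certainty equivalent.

E[u] = 0.7·√67600 + 0.3·√102400 = 0.7·260 + 0.3·320 = 278
CE = (278)² = 77284

$77,284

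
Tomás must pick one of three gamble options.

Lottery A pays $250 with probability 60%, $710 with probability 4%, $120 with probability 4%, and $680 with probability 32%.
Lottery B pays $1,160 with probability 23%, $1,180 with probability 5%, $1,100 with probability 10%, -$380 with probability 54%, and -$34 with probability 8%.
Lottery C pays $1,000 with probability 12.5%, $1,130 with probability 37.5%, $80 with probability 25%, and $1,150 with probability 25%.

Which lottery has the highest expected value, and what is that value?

Lottery A = 0.6 × 250 + 0.04 × 710 + 0.04 × 120 + 0.32 × 680 = 150 + 28.4 + 4.8 + 217.6 = 400.8
Lottery B = 0.23 × 1160 + 0.05 × 1180 + 0.1 × 1100 + 0.54 × (-380) + 0.08 × (-34) = 266.8 + 59 + 110 − 205.2 − 2.72 = 227.88
Lottery C = 0.125 × 1000 + 0.375 × 1130 + 0.25 × 80 + 0.25 × 1150 = 125 + 423.75 + 20 + 287.5 = 856.25

Lottery C ($856.25)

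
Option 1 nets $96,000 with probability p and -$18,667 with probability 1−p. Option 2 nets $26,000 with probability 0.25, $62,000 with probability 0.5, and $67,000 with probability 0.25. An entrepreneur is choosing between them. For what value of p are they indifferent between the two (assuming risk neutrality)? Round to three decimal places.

EV(Option 2) = 0.25 × 26000 + 0.5 × 62000 + 0.25 × 67000 = 6500 + 31000 + 16750 = 54250
p·96000 + (1−p)·(-18667) = 54250
114667p − 18667 = 54250
p = (54250 + 18667) / 114667

p = 0.636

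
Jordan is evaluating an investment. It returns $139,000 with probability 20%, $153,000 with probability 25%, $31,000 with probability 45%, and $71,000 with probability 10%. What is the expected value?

EV = 0.2 × 139000 + 0.25 × 153000 + 0.45 × 31000 + 0.1 × 71000 = 27800 + 38250 + 13950 + 7100 = 87100

$87,100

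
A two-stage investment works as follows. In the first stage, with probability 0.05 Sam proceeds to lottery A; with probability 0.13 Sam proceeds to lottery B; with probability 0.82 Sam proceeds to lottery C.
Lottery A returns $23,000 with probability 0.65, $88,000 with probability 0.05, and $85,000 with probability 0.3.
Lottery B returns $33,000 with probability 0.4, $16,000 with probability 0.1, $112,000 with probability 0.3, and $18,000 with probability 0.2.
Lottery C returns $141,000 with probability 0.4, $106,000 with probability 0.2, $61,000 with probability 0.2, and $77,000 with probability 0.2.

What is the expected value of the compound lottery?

EV(A) = 0.65 × 23000 + 0.05 × 88000 + 0.3 × 85000 = 14950 + 4400 + 25500 = 44850
EV(B) = 0.4 × 33000 + 0.1 × 16000 + 0.3 × 112000 + 0.2 × 18000 = 13200 + 1600 + 33600 + 3600 = 52000
EV(C) = 0.4 × 141000 + 0.2 × 106000 + 0.2 × 61000 + 0.2 × 77000 = 56400 + 21200 + 12200 + 15400 = 105200
Overall = 0.05 × 44850 + 0.13 × 52000 + 0.82 × 105200 = 2242.5 + 6760 + 86264 = 95266.5

$95,266.50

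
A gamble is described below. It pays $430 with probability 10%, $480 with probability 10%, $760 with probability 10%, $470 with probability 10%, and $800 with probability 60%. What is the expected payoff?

$694

EV = 0.1 × 430 + 0.1 × 480 + 0.1 × 760 + 0.1 × 470 + 0.6 × 800 = 43 + 48 + 76 + 47 + 480 = 694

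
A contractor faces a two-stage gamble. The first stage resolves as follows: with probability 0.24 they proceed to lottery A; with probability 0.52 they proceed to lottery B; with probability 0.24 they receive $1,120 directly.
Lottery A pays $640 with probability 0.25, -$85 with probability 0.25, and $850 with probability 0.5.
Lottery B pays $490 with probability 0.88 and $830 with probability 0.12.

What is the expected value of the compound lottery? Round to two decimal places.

EV(A) = 0.25 × 640 + 0.25 × (-85) + 0.5 × 850 = 160 − 21.25 + 425 = 563.75
EV(B) = 0.88 × 490 + 0.12 × 830 = 431.2 + 99.6 = 530.8
Branch C: 1120 (certain)
Overall = 0.24 × 563.75 + 0.52 × 530.8 + 0.24 × 1120 = 135.3 + 276.016 + 268.8 = 680.116

$680.12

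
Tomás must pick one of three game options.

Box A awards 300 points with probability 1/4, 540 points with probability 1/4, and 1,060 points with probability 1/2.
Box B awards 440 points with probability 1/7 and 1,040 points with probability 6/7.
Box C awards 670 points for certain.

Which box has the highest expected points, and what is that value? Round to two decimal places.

Box A = 1/4 × 300 + 1/4 × 540 + 1/2 × 1060 = 75 + 135 + 530 = 740
Box B = 1/7 × 440 + 6/7 × 1040 = 62.8571 + 891.4286 = 954.2857
Box C: 670 (certain)

Box B (954.29 points)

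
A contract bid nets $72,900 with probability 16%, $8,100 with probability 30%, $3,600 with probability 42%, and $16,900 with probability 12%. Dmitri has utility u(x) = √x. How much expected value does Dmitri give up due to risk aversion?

$5,313

E[u] = 0.16·√72900 + 0.3·√8100 + 0.42·√3600 + 0.12·√16900 = 0.16·270 + 0.3·90 + 0.42·60 + 0.12·130 = 111
CE = (111)² = 12321
Risk premium = EV − CE = 17634 − 12321 = 5313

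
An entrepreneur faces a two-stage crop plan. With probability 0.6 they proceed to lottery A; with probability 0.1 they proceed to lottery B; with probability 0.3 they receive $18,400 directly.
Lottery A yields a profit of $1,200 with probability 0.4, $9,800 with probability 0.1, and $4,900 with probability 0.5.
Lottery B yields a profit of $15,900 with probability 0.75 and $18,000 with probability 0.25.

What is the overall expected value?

$9,508.50

EV(A) = 0.4 × 1200 + 0.1 × 9800 + 0.5 × 4900 = 480 + 980 + 2450 = 3910
EV(B) = 0.75 × 15900 + 0.25 × 18000 = 11925 + 4500 = 16425
Branch C: 18400 (certain)
Overall = 0.6 × 3910 + 0.1 × 16425 + 0.3 × 18400 = 2346 + 1642.5 + 5520 = 9508.5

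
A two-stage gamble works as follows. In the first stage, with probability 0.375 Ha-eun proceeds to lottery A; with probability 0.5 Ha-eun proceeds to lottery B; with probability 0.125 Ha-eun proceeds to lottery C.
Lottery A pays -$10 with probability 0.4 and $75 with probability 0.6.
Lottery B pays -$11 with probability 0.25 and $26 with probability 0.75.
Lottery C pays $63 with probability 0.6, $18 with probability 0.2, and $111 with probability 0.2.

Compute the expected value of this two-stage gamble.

EV(A) = 0.4 × (-10) + 0.6 × 75 = -4 + 45 = 41
EV(B) = 0.25 × (-11) + 0.75 × 26 = -2.75 + 19.5 = 16.75
EV(C) = 0.6 × 63 + 0.2 × 18 + 0.2 × 111 = 37.8 + 3.6 + 22.2 = 63.6
Overall = 0.375 × 41 + 0.5 × 16.75 + 0.125 × 63.6 = 15.375 + 8.375 + 7.95 = 31.7

$31.70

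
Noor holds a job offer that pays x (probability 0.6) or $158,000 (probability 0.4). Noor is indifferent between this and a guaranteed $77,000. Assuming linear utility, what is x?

0.6·x + 0.4·158000 = 77000
0.6·x = 77000 − 63200 = 13800
x = 13800 / 0.6 = 23000

x = $23,000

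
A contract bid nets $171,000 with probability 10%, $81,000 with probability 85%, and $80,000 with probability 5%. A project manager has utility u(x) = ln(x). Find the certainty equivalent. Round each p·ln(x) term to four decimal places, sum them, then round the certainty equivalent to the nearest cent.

E[u] = 0.1·ln(171000) + 0.85·ln(81000) + 0.05·ln(80000) = 1.2049 + 9.6069 + 0.5645 = 11.3763
CE = e^11.3763 ≈ 87229.69

$87,229.69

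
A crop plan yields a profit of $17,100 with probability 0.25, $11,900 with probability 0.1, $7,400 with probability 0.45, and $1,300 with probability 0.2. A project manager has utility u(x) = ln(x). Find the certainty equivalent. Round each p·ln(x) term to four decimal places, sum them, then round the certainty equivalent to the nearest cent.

$6,756.77

E[u] = 0.25·ln(17100) + 0.1·ln(11900) + 0.45·ln(7400) + 0.2·ln(1300) = 2.4367 + 0.9384 + 4.0092 + 1.4340 = 8.8183
CE = e^8.8183 ≈ 6756.77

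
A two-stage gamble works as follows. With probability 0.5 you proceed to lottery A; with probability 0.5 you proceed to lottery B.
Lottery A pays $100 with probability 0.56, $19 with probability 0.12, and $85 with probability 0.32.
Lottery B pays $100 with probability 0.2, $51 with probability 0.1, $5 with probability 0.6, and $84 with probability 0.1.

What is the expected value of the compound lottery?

$60.99

EV(A) = 0.56 × 100 + 0.12 × 19 + 0.32 × 85 = 56 + 2.28 + 27.2 = 85.48
EV(B) = 0.2 × 100 + 0.1 × 51 + 0.6 × 5 + 0.1 × 84 = 20 + 5.1 + 3 + 8.4 = 36.5
Overall = 0.5 × 85.48 + 0.5 × 36.5 = 42.74 + 18.25 = 60.99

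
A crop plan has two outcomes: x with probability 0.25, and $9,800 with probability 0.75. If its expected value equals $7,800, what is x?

x = $1,800

0.25·x + 0.75·9800 = 7800
0.25·x = 7800 − 7350 = 450
x = 450 / 0.25 = 1800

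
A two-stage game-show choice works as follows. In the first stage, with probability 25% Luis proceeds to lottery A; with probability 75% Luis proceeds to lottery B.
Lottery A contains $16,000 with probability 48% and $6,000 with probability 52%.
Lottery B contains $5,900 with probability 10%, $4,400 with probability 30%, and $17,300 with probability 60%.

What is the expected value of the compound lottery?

$11,917.50

EV(A) = 0.48 × 16000 + 0.52 × 6000 = 7680 + 3120 = 10800
EV(B) = 0.1 × 5900 + 0.3 × 4400 + 0.6 × 17300 = 590 + 1320 + 10380 = 12290
Overall = 0.25 × 10800 + 0.75 × 12290 = 2700 + 9217.5 = 11917.5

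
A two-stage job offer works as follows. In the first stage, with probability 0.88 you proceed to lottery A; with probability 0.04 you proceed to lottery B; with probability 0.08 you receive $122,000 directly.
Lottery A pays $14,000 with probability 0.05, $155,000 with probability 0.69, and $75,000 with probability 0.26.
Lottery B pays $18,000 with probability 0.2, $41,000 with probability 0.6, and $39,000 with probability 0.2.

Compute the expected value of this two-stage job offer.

$123,092

EV(A) = 0.05 × 14000 + 0.69 × 155000 + 0.26 × 75000 = 700 + 106950 + 19500 = 127150
EV(B) = 0.2 × 18000 + 0.6 × 41000 + 0.2 × 39000 = 3600 + 24600 + 7800 = 36000
Branch C: 122000 (certain)
Overall = 0.88 × 127150 + 0.04 × 36000 + 0.08 × 122000 = 111892 + 1440 + 9760 = 123092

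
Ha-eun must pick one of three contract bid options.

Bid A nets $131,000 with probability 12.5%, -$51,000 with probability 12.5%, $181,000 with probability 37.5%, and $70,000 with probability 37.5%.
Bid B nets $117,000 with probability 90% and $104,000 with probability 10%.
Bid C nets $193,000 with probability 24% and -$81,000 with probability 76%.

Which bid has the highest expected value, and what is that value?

Bid B ($115,700)

Bid A = 0.125 × 131000 + 0.125 × (-51000) + 0.375 × 181000 + 0.375 × 70000 = 16375 − 6375 + 67875 + 26250 = 104125
Bid B = 0.9 × 117000 + 0.1 × 104000 = 105300 + 10400 = 115700
Bid C = 0.24 × 193000 + 0.76 × (-81000) = 46320 − 61560 = -15240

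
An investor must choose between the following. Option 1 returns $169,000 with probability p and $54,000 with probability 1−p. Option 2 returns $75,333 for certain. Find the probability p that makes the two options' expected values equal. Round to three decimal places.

p·169000 + (1−p)·54000 = 75333
115000p + 54000 = 75333
p = (75333 − 54000) / 115000

p = 0.186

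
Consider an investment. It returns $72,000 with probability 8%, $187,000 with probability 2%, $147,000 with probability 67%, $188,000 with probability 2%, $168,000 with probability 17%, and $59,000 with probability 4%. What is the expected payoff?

$142,670

EV = 0.08 × 72000 + 0.02 × 187000 + 0.67 × 147000 + 0.02 × 188000 + 0.17 × 168000 + 0.04 × 59000 = 5760 + 3740 + 98490 + 3760 + 28560 + 2360 = 142670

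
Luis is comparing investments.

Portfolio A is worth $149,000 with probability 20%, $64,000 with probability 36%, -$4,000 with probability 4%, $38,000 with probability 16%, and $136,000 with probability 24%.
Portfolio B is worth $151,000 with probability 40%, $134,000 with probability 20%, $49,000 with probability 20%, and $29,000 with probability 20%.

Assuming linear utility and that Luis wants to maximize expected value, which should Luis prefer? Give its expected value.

Portfolio B ($102,800)

Portfolio A = 0.2 × 149000 + 0.36 × 64000 + 0.04 × (-4000) + 0.16 × 38000 + 0.24 × 136000 = 29800 + 23040 − 160 + 6080 + 32640 = 91400
Portfolio B = 0.4 × 151000 + 0.2 × 134000 + 0.2 × 49000 + 0.2 × 29000 = 60400 + 26800 + 9800 + 5800 = 102800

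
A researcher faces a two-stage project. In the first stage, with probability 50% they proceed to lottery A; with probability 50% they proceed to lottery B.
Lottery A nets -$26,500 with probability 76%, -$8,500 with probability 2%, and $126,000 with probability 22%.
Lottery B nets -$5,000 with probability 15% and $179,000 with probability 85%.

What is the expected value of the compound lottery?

EV(A) = 0.76 × (-26500) + 0.02 × (-8500) + 0.22 × 126000 = -20140 − 170 + 27720 = 7410
EV(B) = 0.15 × (-5000) + 0.85 × 179000 = -750 + 152150 = 151400
Overall = 0.5 × 7410 + 0.5 × 151400 = 3705 + 75700 = 79405

$79,405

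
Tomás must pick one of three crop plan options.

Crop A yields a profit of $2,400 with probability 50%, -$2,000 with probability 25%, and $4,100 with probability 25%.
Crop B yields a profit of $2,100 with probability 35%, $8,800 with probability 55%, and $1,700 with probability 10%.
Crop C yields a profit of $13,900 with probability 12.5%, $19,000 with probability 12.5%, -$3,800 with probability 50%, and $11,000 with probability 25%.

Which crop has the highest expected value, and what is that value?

Crop A = 0.5 × 2400 + 0.25 × (-2000) + 0.25 × 4100 = 1200 − 500 + 1025 = 1725
Crop B = 0.35 × 2100 + 0.55 × 8800 + 0.1 × 1700 = 735 + 4840 + 170 = 5745
Crop C = 0.125 × 13900 + 0.125 × 19000 + 0.5 × (-3800) + 0.25 × 11000 = 1737.5 + 2375 − 1900 + 2750 = 4962.5

Crop B ($5,745)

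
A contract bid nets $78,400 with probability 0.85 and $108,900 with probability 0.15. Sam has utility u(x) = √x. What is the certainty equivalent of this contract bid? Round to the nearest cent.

E[u] = 0.85·√78400 + 0.15·√108900 = 0.85·280 + 0.15·330 = 287.5
CE = (287.5)² = 82656.25

$82,656.25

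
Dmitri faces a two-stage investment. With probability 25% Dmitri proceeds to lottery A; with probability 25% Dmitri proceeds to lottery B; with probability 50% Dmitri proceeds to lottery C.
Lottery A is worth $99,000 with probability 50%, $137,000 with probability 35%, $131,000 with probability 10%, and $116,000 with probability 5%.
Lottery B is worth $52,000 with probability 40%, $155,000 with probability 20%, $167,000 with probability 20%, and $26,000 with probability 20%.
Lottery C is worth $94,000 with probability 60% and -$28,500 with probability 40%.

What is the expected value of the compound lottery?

EV(A) = 0.5 × 99000 + 0.35 × 137000 + 0.1 × 131000 + 0.05 × 116000 = 49500 + 47950 + 13100 + 5800 = 116350
EV(B) = 0.4 × 52000 + 0.2 × 155000 + 0.2 × 167000 + 0.2 × 26000 = 20800 + 31000 + 33400 + 5200 = 90400
EV(C) = 0.6 × 94000 + 0.4 × (-28500) = 56400 − 11400 = 45000
Overall = 0.25 × 116350 + 0.25 × 90400 + 0.5 × 45000 = 29087.5 + 22600 + 22500 = 74187.5

$74,187.50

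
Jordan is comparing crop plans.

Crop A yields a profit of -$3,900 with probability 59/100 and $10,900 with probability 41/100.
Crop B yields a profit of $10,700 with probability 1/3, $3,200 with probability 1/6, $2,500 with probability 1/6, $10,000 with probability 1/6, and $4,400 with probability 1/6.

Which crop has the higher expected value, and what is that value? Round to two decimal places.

Crop B ($6,916.67)

Crop A = 59/100 × (-3900) + 41/100 × 10900 = -2301 + 4469 = 2168
Crop B = 1/3 × 10700 + 1/6 × 3200 + 1/6 × 2500 + 1/6 × 10000 + 1/6 × 4400 = 3566.6667 + 533.3333 + 416.6667 + 1666.6667 + 733.3333 = 6916.6667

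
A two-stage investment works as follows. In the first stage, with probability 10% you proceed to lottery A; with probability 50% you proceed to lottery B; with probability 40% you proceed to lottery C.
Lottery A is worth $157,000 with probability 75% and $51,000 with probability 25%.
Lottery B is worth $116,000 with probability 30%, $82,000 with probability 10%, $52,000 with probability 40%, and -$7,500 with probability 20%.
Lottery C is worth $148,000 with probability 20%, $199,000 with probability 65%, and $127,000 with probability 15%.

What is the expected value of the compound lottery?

EV(A) = 0.75 × 157000 + 0.25 × 51000 = 117750 + 12750 = 130500
EV(B) = 0.3 × 116000 + 0.1 × 82000 + 0.4 × 52000 + 0.2 × (-7500) = 34800 + 8200 + 20800 − 1500 = 62300
EV(C) = 0.2 × 148000 + 0.65 × 199000 + 0.15 × 127000 = 29600 + 129350 + 19050 = 178000
Overall = 0.1 × 130500 + 0.5 × 62300 + 0.4 × 178000 = 13050 + 31150 + 71200 = 115400

$115,400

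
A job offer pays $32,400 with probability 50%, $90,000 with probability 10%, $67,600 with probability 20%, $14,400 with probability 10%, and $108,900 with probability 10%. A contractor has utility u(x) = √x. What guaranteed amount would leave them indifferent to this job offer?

E[u] = 0.5·√32400 + 0.1·√90000 + 0.2·√67600 + 0.1·√14400 + 0.1·√108900 = 0.5·180 + 0.1·300 + 0.2·260 + 0.1·120 + 0.1·330 = 217
CE = (217)² = 47089

$47,089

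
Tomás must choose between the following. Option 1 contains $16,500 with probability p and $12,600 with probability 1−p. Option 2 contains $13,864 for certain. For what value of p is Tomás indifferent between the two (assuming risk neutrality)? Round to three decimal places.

p·16500 + (1−p)·12600 = 13864
3900p + 12600 = 13864
p = (13864 − 12600) / 3900

p = 0.324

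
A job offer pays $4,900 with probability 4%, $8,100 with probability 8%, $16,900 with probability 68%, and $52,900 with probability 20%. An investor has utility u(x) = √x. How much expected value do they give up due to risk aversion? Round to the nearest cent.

E[u] = 0.04·√4900 + 0.08·√8100 + 0.68·√16900 + 0.2·√52900 = 0.04·70 + 0.08·90 + 0.68·130 + 0.2·230 = 144.4
CE = (144.4)² = 20851.36
Risk premium = EV − CE = 22916 − 20851.36 = 2064.64

$2,064.64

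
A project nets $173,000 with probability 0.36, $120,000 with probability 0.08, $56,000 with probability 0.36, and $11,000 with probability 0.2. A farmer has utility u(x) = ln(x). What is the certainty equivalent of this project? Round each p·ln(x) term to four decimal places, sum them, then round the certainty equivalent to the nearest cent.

E[u] = 0.36·ln(173000) + 0.08·ln(120000) + 0.36·ln(56000) + 0.2·ln(11000) = 4.3420 + 0.9356 + 3.9359 + 1.8611 = 11.0746
CE = e^11.0746 ≈ 64511.58

$64,511.58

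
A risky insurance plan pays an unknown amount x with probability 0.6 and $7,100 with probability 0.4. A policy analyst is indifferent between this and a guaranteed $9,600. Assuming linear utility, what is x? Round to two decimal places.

0.6·x + 0.4·7100 = 9600
0.6·x = 9600 − 2840 = 6760
x = 6760 / 0.6 = 11266.6667

x = $11,266.67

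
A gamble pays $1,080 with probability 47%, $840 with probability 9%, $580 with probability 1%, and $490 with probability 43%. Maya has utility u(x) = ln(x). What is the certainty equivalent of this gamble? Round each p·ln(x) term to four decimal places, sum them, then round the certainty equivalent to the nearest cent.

$746.95

E[u] = 0.47·ln(1080) + 0.09·ln(840) + 0.01·ln(580) + 0.43·ln(490) = 3.2828 + 0.6060 + 0.0636 + 2.6636 = 6.6160
CE = e^6.6160 ≈ 746.95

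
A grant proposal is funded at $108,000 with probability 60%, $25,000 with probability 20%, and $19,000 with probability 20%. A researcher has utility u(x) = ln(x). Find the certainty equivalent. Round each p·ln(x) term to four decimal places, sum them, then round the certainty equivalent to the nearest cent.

$56,931.27

E[u] = 0.6·ln(108000) + 0.2·ln(25000) + 0.2·ln(19000) = 6.9539 + 2.0253 + 1.9704 = 10.9496
CE = e^10.9496 ≈ 56931.27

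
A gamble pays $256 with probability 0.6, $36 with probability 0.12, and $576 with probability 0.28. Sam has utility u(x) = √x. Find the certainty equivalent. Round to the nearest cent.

E[u] = 0.6·√256 + 0.12·√36 + 0.28·√576 = 0.6·16 + 0.12·6 + 0.28·24 = 17.04
CE = (17.04)² = 290.3616

$290.36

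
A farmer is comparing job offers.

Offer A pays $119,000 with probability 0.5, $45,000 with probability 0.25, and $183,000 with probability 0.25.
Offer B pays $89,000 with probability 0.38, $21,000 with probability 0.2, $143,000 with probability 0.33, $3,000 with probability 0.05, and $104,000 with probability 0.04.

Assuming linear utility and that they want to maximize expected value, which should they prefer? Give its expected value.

Offer A ($116,500)

Offer A = 0.5 × 119000 + 0.25 × 45000 + 0.25 × 183000 = 59500 + 11250 + 45750 = 116500
Offer B = 0.38 × 89000 + 0.2 × 21000 + 0.33 × 143000 + 0.05 × 3000 + 0.04 × 104000 = 33820 + 4200 + 47190 + 150 + 4160 = 89520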